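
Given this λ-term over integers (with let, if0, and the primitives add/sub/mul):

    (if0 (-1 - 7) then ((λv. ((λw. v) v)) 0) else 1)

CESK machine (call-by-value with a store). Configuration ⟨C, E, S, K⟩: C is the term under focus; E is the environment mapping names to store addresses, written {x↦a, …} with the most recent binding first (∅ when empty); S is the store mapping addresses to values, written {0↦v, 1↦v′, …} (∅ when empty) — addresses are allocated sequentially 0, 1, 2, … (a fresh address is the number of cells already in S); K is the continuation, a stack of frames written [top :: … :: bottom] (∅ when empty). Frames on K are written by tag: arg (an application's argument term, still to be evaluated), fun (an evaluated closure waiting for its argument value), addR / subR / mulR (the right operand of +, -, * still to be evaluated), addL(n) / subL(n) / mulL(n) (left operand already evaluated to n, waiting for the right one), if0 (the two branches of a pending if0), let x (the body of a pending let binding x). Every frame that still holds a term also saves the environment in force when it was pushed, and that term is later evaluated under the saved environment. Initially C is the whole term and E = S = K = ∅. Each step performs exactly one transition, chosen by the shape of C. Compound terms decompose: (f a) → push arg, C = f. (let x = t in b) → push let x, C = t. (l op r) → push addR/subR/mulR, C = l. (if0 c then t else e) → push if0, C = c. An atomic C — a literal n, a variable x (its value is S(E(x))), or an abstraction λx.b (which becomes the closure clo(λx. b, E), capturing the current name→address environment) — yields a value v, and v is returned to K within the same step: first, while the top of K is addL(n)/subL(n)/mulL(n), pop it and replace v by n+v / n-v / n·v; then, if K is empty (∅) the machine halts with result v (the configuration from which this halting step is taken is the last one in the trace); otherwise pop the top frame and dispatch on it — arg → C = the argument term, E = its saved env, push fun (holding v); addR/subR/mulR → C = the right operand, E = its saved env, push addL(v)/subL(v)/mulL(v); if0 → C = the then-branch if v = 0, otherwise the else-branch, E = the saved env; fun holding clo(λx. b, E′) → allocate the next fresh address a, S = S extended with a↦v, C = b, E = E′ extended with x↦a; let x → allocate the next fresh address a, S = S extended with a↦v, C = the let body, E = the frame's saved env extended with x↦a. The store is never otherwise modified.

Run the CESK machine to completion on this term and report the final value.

t=0: [C=(if0 (-1 - 7) then ((λv. ((λw. v) v)) 0) else 1) | E=∅ | S=∅ | K=∅]
t=1: [C=(-1 - 7) | E=∅ | S=∅ | K=[if0]]
t=2: [C=-1 | E=∅ | S=∅ | K=[subR :: if0]]
t=3: [C=7 | E=∅ | S=∅ | K=[subL(-1) :: if0]]
t=4: [C=1 | E=∅ | S=∅ | K=∅]
→ final value 1

Answer: 1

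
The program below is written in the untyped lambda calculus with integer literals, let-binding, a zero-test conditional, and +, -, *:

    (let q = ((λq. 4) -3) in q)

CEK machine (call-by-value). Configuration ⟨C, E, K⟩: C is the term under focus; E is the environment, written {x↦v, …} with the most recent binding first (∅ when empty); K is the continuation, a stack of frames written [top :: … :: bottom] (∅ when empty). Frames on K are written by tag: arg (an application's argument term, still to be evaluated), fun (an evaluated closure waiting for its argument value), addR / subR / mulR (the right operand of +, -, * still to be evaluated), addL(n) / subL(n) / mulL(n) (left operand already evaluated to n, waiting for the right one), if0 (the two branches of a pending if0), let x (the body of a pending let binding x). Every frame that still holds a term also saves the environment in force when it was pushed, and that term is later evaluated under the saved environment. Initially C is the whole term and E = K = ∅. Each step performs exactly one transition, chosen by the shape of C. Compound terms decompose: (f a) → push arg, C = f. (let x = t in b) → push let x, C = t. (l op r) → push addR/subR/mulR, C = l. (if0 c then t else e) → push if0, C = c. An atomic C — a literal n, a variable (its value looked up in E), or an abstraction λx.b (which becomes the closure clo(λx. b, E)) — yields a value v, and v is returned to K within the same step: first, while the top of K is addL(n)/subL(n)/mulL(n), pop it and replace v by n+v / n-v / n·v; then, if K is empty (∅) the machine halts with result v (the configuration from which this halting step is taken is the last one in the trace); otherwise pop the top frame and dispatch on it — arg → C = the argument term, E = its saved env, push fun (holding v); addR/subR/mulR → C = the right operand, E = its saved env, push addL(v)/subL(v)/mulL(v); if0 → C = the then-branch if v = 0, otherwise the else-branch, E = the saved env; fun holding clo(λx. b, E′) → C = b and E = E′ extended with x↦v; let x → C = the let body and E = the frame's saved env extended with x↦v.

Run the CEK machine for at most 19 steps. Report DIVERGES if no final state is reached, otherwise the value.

0. <C=(let q = ((λq. 4) -3) in q), E=∅, K=∅>
1. <C=((λq. 4) -3), E=∅, K=[let q]>
2. <C=(λq. 4), E=∅, K=[arg :: let q]>
3. <C=-3, E=∅, K=[fun :: let q]>
4. <C=4, E={q↦-3}, K=[let q]>
5. <C=q, E={q↦4}, K=∅>
→ final value 4

Answer: 4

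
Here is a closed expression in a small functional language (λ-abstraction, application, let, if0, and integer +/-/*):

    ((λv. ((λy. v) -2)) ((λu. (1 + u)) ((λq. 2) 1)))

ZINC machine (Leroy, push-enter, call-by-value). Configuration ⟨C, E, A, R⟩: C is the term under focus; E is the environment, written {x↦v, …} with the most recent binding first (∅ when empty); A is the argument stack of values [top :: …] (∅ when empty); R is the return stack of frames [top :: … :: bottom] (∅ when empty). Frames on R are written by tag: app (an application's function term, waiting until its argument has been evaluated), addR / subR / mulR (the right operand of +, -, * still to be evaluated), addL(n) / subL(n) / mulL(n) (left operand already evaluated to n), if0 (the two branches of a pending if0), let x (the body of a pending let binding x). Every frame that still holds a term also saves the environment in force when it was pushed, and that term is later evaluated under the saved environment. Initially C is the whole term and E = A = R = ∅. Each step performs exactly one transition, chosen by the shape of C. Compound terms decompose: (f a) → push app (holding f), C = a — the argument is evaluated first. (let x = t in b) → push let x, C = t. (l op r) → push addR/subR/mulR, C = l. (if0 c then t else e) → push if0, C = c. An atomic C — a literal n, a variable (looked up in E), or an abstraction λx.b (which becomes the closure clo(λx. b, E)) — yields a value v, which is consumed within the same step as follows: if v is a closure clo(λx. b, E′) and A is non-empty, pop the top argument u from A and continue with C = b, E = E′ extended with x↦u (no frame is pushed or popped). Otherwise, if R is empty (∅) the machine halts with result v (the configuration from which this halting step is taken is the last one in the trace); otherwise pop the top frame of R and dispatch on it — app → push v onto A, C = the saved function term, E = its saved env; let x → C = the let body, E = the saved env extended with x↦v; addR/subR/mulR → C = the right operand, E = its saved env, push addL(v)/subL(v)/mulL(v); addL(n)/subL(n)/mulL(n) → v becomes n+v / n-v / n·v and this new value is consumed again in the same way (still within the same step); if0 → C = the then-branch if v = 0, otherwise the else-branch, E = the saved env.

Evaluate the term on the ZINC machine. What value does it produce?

step 0: ⟨C=((λv. ((λy. v) -2)) ((λu. (1 + u)) ((λq. 2) 1))); E=∅; A=∅; R=∅⟩
step 1: ⟨C=((λu. (1 + u)) ((λq. 2) 1)); E=∅; A=∅; R=[app]⟩
step 2: ⟨C=((λq. 2) 1); E=∅; A=∅; R=[app :: app]⟩
step 3: ⟨C=1; E=∅; A=∅; R=[app :: app :: app]⟩
step 4: ⟨C=(λq. 2); E=∅; A=[1]; R=[app :: app]⟩
step 5: ⟨C=2; E={q↦1}; A=∅; R=[app :: app]⟩
step 6: ⟨C=(λu. (1 + u)); E=∅; A=[2]; R=[app]⟩
step 7: ⟨C=(1 + u); E={u↦2}; A=∅; R=[app]⟩
step 8: ⟨C=1; E={u↦2}; A=∅; R=[addR :: app]⟩
step 9: ⟨C=u; E={u↦2}; A=∅; R=[addL(1) :: app]⟩
step 10: ⟨C=(λv. ((λy. v) -2)); E=∅; A=[3]; R=∅⟩
step 11: ⟨C=((λy. v) -2); E={v↦3}; A=∅; R=∅⟩
step 12: ⟨C=-2; E={v↦3}; A=∅; R=[app]⟩
step 13: ⟨C=(λy. v); E={v↦3}; A=[-2]; R=∅⟩
step 14: ⟨C=v; E={y↦-2, v↦3}; A=∅; R=∅⟩
→ final value 3

Answer: 3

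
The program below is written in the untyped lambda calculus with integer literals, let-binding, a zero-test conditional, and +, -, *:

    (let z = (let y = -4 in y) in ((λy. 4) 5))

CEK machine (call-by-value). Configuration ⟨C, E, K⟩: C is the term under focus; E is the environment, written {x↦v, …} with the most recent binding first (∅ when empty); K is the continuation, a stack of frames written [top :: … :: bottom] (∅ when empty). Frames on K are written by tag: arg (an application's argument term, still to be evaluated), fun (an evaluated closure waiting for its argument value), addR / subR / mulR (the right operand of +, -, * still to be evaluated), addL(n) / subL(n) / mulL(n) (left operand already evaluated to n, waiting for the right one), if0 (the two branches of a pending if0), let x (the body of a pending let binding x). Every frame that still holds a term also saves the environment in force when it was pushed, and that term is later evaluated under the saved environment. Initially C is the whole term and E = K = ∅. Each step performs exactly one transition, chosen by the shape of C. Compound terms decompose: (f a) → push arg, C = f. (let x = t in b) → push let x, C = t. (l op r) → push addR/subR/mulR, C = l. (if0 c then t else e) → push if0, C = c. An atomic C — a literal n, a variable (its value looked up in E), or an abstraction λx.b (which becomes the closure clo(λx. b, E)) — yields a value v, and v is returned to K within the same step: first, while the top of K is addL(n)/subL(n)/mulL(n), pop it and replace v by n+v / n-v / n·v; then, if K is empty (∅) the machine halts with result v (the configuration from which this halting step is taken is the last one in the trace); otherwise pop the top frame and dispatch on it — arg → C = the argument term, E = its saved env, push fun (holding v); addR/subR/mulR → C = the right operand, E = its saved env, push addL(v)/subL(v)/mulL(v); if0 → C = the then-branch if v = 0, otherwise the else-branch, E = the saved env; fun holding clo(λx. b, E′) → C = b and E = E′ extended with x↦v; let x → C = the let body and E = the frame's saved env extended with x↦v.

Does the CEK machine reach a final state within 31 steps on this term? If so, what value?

Answer: 4

Execution trace:
0. ⟨C=(let z = (let y = -4 in y) in ((λy. 4) 5)); E=∅; K=∅⟩
1. ⟨C=(let y = -4 in y); E=∅; K=[let z]⟩
2. ⟨C=-4; E=∅; K=[let y :: let z]⟩
3. ⟨C=y; E={y↦-4}; K=[let z]⟩
4. ⟨C=((λy. 4) 5); E={z↦-4}; K=∅⟩
5. ⟨C=(λy. 4); E={z↦-4}; K=[arg]⟩
6. ⟨C=5; E={z↦-4}; K=[fun]⟩
7. ⟨C=4; E={y↦5, z↦-4}; K=∅⟩
→ final value 4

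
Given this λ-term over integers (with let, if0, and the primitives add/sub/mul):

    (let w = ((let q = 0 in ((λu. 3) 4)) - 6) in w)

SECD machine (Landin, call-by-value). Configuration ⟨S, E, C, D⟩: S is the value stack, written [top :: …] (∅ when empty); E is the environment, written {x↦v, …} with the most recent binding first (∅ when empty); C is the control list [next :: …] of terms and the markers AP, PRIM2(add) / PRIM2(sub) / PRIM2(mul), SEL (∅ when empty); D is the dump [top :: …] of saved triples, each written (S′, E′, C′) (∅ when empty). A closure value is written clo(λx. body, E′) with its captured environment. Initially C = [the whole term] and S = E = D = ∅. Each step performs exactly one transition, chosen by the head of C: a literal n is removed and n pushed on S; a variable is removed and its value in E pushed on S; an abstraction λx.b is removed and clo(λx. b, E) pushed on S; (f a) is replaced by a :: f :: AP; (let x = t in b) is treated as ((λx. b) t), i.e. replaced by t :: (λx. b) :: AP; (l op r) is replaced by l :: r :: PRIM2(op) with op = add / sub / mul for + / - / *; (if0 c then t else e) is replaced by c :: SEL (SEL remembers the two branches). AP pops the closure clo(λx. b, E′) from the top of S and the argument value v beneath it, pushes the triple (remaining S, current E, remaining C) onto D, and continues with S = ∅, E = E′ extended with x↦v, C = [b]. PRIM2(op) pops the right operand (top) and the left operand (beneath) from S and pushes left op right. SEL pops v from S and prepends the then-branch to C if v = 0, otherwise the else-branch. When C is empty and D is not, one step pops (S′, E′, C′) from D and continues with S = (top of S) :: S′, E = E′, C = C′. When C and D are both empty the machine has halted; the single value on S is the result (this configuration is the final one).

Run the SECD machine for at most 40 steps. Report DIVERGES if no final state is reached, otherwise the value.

0. <S=∅, E=∅, C=[(let w = ((let q = 0 in ((λu. 3) 4)) - 6) in w)], D=∅>
1. <S=∅, E=∅, C=[((let q = 0 in ((λu. 3) 4)) - 6) :: (λw. w) :: AP], D=∅>
2. <S=∅, E=∅, C=[(let q = 0 in ((λu. 3) 4)) :: 6 :: PRIM2(sub) :: (λw. w) :: AP], D=∅>
3. <S=∅, E=∅, C=[0 :: (λq. ((λu. 3) 4)) :: AP :: 6 :: PRIM2(sub) :: (λw. w) :: AP], D=∅>
4. <S=[0], E=∅, C=[(λq. ((λu. 3) 4)) :: AP :: 6 :: PRIM2(sub) :: (λw. w) :: AP], D=∅>
5. <S=[clo(λq. ((λu. 3) 4), ∅) :: 0], E=∅, C=[AP :: 6 :: PRIM2(sub) :: (λw. w) :: AP], D=∅>
6. <S=∅, E={q↦0}, C=[((λu. 3) 4)], D=[(∅, ∅, [6 :: PRIM2(sub) :: (λw. w) :: AP])]>
7. <S=∅, E={q↦0}, C=[4 :: (λu. 3) :: AP], D=[(∅, ∅, [6 :: PRIM2(sub) :: (λw. w) :: AP])]>
8. <S=[4], E={q↦0}, C=[(λu. 3) :: AP], D=[(∅, ∅, [6 :: PRIM2(sub) :: (λw. w) :: AP])]>
9. <S=[clo(λu. 3, {q↦0}) :: 4], E={q↦0}, C=[AP], D=[(∅, ∅, [6 :: PRIM2(sub) :: (λw. w) :: AP])]>
10. <S=∅, E={u↦4, q↦0}, C=[3], D=[(∅, {q↦0}, ∅) :: (∅, ∅, [6 :: PRIM2(sub) :: (λw. w) :: AP])]>
11. <S=[3], E={u↦4, q↦0}, C=∅, D=[(∅, {q↦0}, ∅) :: (∅, ∅, [6 :: PRIM2(sub) :: (λw. w) :: AP])]>
12. <S=[3], E={q↦0}, C=∅, D=[(∅, ∅, [6 :: PRIM2(sub) :: (λw. w) :: AP])]>
13. <S=[3], E=∅, C=[6 :: PRIM2(sub) :: (λw. w) :: AP], D=∅>
14. <S=[6 :: 3], E=∅, C=[PRIM2(sub) :: (λw. w) :: AP], D=∅>
15. <S=[-3], E=∅, C=[(λw. w) :: AP], D=∅>
16. <S=[clo(λw. w, ∅) :: -3], E=∅, C=[AP], D=∅>
17. <S=∅, E={w↦-3}, C=[w], D=[(∅, ∅, ∅)]>
18. <S=[-3], E={w↦-3}, C=∅, D=[(∅, ∅, ∅)]>
19. <S=[-3], E=∅, C=∅, D=∅>
→ final value -3

Answer: -3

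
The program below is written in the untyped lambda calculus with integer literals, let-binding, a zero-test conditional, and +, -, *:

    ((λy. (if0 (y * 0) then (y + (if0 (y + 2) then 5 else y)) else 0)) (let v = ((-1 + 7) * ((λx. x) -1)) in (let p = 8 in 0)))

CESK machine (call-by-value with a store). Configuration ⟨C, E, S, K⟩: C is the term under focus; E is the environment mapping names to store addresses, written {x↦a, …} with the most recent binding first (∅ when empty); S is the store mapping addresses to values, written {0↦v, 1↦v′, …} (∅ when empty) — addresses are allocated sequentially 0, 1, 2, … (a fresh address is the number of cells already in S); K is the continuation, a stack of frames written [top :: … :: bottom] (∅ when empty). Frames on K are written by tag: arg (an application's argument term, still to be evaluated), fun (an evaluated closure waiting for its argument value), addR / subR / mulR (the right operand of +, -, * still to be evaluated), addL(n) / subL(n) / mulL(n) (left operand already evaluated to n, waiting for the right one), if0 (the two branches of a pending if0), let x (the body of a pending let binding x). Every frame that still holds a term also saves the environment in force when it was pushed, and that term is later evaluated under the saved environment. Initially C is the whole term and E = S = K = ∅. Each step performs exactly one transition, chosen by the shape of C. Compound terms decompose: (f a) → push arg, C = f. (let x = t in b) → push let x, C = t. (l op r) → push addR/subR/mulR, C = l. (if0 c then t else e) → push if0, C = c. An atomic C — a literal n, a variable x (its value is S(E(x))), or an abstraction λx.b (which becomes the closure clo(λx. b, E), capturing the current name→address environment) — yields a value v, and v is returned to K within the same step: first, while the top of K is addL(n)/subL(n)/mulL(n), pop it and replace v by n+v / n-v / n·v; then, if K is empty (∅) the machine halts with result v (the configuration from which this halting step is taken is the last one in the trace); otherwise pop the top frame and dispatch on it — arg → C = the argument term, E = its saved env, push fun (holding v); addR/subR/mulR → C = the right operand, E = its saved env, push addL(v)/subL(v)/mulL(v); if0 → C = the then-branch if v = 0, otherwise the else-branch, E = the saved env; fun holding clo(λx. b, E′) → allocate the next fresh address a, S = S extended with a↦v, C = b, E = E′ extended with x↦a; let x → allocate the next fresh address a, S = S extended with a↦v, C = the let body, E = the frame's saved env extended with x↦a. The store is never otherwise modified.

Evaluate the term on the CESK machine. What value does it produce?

Answer: 0

Execution trace:
step 0: <C=((λy. (if0 (y * 0) then (y + (if0 (y + 2) then 5 else y)) else 0)) (let v = ((-1 + 7) * ((λx. x) -1)) in (let p = 8 in 0))), E=∅, S=∅, K=∅>
step 1: <C=(λy. (if0 (y * 0) then (y + (if0 (y + 2) then 5 else y)) else 0)), E=∅, S=∅, K=[arg]>
step 2: <C=(let v = ((-1 + 7) * ((λx. x) -1)) in (let p = 8 in 0)), E=∅, S=∅, K=[fun]>
step 3: <C=((-1 + 7) * ((λx. x) -1)), E=∅, S=∅, K=[let v :: fun]>
step 4: <C=(-1 + 7), E=∅, S=∅, K=[mulR :: let v :: fun]>
step 5: <C=-1, E=∅, S=∅, K=[addR :: mulR :: let v :: fun]>
step 6: <C=7, E=∅, S=∅, K=[addL(-1) :: mulR :: let v :: fun]>
step 7: <C=((λx. x) -1), E=∅, S=∅, K=[mulL(6) :: let v :: fun]>
step 8: <C=(λx. x), E=∅, S=∅, K=[arg :: mulL(6) :: let v :: fun]>
step 9: <C=-1, E=∅, S=∅, K=[fun :: mulL(6) :: let v :: fun]>
step 10: <C=x, E={x↦0}, S={0↦-1}, K=[mulL(6) :: let v :: fun]>
step 11: <C=(let p = 8 in 0), E={v↦1}, S={0↦-1, 1↦-6}, K=[fun]>
step 12: <C=8, E={v↦1}, S={0↦-1, 1↦-6}, K=[let p :: fun]>
step 13: <C=0, E={p↦2, v↦1}, S={0↦-1, 1↦-6, 2↦8}, K=[fun]>
step 14: <C=(if0 (y * 0) then (y + (if0 (y + 2) then 5 else y)) else 0), E={y↦3}, S={0↦-1, 1↦-6, 2↦8, 3↦0}, K=∅>
step 15: <C=(y * 0), E={y↦3}, S={0↦-1, 1↦-6, 2↦8, 3↦0}, K=[if0]>
step 16: <C=y, E={y↦3}, S={0↦-1, 1↦-6, 2↦8, 3↦0}, K=[mulR :: if0]>
step 17: <C=0, E={y↦3}, S={0↦-1, 1↦-6, 2↦8, 3↦0}, K=[mulL(0) :: if0]>
step 18: <C=(y + (if0 (y + 2) then 5 else y)), E={y↦3}, S={0↦-1, 1↦-6, 2↦8, 3↦0}, K=∅>
step 19: <C=y, E={y↦3}, S={0↦-1, 1↦-6, 2↦8, 3↦0}, K=[addR]>
step 20: <C=(if0 (y + 2) then 5 else y), E={y↦3}, S={0↦-1, 1↦-6, 2↦8, 3↦0}, K=[addL(0)]>
step 21: <C=(y + 2), E={y↦3}, S={0↦-1, 1↦-6, 2↦8, 3↦0}, K=[if0 :: addL(0)]>
step 22: <C=y, E={y↦3}, S={0↦-1, 1↦-6, 2↦8, 3↦0}, K=[addR :: if0 :: addL(0)]>
step 23: <C=2, E={y↦3}, S={0↦-1, 1↦-6, 2↦8, 3↦0}, K=[addL(0) :: if0 :: addL(0)]>
step 24: <C=y, E={y↦3}, S={0↦-1, 1↦-6, 2↦8, 3↦0}, K=[addL(0)]>
→ final value 0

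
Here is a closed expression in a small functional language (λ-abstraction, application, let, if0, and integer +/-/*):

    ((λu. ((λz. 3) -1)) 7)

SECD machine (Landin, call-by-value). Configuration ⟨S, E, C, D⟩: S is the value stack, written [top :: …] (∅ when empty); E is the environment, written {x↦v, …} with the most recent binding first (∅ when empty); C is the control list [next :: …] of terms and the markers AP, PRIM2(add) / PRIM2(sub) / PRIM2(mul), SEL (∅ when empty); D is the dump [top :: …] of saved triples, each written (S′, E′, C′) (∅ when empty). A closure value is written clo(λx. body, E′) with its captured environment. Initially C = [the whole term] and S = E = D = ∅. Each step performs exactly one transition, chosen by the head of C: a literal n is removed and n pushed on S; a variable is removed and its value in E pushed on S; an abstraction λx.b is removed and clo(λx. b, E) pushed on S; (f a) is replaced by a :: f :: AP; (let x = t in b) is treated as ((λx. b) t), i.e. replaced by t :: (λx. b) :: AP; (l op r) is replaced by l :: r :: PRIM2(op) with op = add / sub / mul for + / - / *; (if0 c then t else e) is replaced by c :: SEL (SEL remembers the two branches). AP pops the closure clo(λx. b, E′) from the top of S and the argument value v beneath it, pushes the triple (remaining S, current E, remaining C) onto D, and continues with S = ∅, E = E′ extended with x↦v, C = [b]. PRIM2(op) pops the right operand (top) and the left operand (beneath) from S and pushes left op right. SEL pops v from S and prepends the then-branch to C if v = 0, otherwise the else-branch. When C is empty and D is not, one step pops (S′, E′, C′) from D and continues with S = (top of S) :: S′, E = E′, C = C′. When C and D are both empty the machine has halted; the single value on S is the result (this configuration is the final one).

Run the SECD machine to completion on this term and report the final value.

Answer: 3

Machine steps:
0. [S=∅ | E=∅ | C=[((λu. ((λz. 3) -1)) 7)] | D=∅]
1. [S=∅ | E=∅ | C=[7 :: (λu. ((λz. 3) -1)) :: AP] | D=∅]
2. [S=[7] | E=∅ | C=[(λu. ((λz. 3) -1)) :: AP] | D=∅]
3. [S=[clo(λu. ((λz. 3) -1), ∅) :: 7] | E=∅ | C=[AP] | D=∅]
4. [S=∅ | E={u↦7} | C=[((λz. 3) -1)] | D=[(∅, ∅, ∅)]]
5. [S=∅ | E={u↦7} | C=[-1 :: (λz. 3) :: AP] | D=[(∅, ∅, ∅)]]
6. [S=[-1] | E={u↦7} | C=[(λz. 3) :: AP] | D=[(∅, ∅, ∅)]]
7. [S=[clo(λz. 3, {u↦7}) :: -1] | E={u↦7} | C=[AP] | D=[(∅, ∅, ∅)]]
8. [S=∅ | E={z↦-1, u↦7} | C=[3] | D=[(∅, {u↦7}, ∅) :: (∅, ∅, ∅)]]
9. [S=[3] | E={z↦-1, u↦7} | C=∅ | D=[(∅, {u↦7}, ∅) :: (∅, ∅, ∅)]]
10. [S=[3] | E={u↦7} | C=∅ | D=[(∅, ∅, ∅)]]
11. [S=[3] | E=∅ | C=∅ | D=∅]
→ final value 3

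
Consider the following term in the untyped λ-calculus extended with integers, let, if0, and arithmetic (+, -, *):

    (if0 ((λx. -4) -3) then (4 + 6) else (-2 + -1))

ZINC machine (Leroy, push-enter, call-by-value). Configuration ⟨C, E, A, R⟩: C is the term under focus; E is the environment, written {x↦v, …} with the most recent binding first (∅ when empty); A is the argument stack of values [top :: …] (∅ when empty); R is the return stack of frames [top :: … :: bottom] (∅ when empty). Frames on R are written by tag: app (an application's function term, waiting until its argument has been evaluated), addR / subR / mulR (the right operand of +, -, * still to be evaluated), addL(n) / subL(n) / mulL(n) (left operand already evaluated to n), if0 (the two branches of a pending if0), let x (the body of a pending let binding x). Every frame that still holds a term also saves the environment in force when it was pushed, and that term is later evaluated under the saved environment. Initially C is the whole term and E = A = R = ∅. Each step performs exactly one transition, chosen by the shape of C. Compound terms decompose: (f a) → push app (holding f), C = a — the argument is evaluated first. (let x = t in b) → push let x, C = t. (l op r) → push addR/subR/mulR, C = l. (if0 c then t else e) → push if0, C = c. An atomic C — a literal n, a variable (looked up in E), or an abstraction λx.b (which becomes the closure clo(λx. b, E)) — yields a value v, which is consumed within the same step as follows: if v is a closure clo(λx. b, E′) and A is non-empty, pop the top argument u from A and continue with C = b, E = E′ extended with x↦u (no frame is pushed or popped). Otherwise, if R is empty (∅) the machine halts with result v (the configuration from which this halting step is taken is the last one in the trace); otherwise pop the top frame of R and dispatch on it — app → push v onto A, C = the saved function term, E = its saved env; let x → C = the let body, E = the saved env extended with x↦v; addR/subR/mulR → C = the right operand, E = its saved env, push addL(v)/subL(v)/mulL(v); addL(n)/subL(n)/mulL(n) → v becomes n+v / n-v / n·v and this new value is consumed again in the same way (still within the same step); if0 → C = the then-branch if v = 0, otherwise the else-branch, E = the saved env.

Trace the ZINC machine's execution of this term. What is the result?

[0] [C=(if0 ((λx. -4) -3) then (4 + 6) else (-2 + -1)) | E=∅ | A=∅ | R=∅]
[1] [C=((λx. -4) -3) | E=∅ | A=∅ | R=[if0]]
[2] [C=-3 | E=∅ | A=∅ | R=[app :: if0]]
[3] [C=(λx. -4) | E=∅ | A=[-3] | R=[if0]]
[4] [C=-4 | E={x↦-3} | A=∅ | R=[if0]]
[5] [C=(-2 + -1) | E=∅ | A=∅ | R=∅]
[6] [C=-2 | E=∅ | A=∅ | R=[addR]]
[7] [C=-1 | E=∅ | A=∅ | R=[addL(-2)]]
→ final value -3

Answer: -3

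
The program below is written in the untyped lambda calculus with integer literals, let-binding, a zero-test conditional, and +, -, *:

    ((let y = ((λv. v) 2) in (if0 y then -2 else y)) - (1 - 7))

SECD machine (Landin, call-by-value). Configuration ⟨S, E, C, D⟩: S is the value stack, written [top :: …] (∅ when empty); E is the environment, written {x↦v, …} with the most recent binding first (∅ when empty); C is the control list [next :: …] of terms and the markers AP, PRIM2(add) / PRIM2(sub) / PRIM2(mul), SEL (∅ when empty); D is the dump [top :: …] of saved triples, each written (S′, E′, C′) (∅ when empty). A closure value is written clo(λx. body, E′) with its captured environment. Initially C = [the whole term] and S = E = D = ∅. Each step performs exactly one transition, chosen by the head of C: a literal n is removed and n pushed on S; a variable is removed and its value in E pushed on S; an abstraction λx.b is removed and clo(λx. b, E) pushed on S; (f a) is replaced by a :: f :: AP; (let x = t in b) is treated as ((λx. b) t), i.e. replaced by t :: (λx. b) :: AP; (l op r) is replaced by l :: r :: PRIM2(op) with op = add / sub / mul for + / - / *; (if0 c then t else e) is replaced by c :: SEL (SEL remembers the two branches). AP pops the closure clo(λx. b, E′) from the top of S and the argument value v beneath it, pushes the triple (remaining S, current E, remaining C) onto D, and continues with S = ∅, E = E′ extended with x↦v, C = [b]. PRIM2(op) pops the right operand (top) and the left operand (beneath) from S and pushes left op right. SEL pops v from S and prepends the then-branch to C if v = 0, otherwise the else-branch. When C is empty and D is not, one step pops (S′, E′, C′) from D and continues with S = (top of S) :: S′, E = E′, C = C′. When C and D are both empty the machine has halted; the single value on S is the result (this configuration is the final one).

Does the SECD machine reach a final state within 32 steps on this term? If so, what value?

Answer: 8

Machine steps:
step 0: [S=∅ | E=∅ | C=[((let y = ((λv. v) 2) in (if0 y then -2 else y)) - (1 - 7))] | D=∅]
step 1: [S=∅ | E=∅ | C=[(let y = ((λv. v) 2) in (if0 y then -2 else y)) :: (1 - 7) :: PRIM2(sub)] | D=∅]
step 2: [S=∅ | E=∅ | C=[((λv. v) 2) :: (λy. (if0 y then -2 else y)) :: AP :: (1 - 7) :: PRIM2(sub)] | D=∅]
step 3: [S=∅ | E=∅ | C=[2 :: (λv. v) :: AP :: (λy. (if0 y then -2 else y)) :: AP :: (1 - 7) :: PRIM2(sub)] | D=∅]
step 4: [S=[2] | E=∅ | C=[(λv. v) :: AP :: (λy. (if0 y then -2 else y)) :: AP :: (1 - 7) :: PRIM2(sub)] | D=∅]
step 5: [S=[clo(λv. v, ∅) :: 2] | E=∅ | C=[AP :: (λy. (if0 y then -2 else y)) :: AP :: (1 - 7) :: PRIM2(sub)] | D=∅]
step 6: [S=∅ | E={v↦2} | C=[v] | D=[(∅, ∅, [(λy. (if0 y then -2 else y)) :: AP :: (1 - 7) :: PRIM2(sub)])]]
step 7: [S=[2] | E={v↦2} | C=∅ | D=[(∅, ∅, [(λy. (if0 y then -2 else y)) :: AP :: (1 - 7) :: PRIM2(sub)])]]
step 8: [S=[2] | E=∅ | C=[(λy. (if0 y then -2 else y)) :: AP :: (1 - 7) :: PRIM2(sub)] | D=∅]
step 9: [S=[clo(λy. (if0 y then -2 else y), ∅) :: 2] | E=∅ | C=[AP :: (1 - 7) :: PRIM2(sub)] | D=∅]
step 10: [S=∅ | E={y↦2} | C=[(if0 y then -2 else y)] | D=[(∅, ∅, [(1 - 7) :: PRIM2(sub)])]]
step 11: [S=∅ | E={y↦2} | C=[y :: SEL] | D=[(∅, ∅, [(1 - 7) :: PRIM2(sub)])]]
step 12: [S=[2] | E={y↦2} | C=[SEL] | D=[(∅, ∅, [(1 - 7) :: PRIM2(sub)])]]
step 13: [S=∅ | E={y↦2} | C=[y] | D=[(∅, ∅, [(1 - 7) :: PRIM2(sub)])]]
step 14: [S=[2] | E={y↦2} | C=∅ | D=[(∅, ∅, [(1 - 7) :: PRIM2(sub)])]]
step 15: [S=[2] | E=∅ | C=[(1 - 7) :: PRIM2(sub)] | D=∅]
step 16: [S=[2] | E=∅ | C=[1 :: 7 :: PRIM2(sub) :: PRIM2(sub)] | D=∅]
step 17: [S=[1 :: 2] | E=∅ | C=[7 :: PRIM2(sub) :: PRIM2(sub)] | D=∅]
step 18: [S=[7 :: 1 :: 2] | E=∅ | C=[PRIM2(sub) :: PRIM2(sub)] | D=∅]
step 19: [S=[-6 :: 2] | E=∅ | C=[PRIM2(sub)] | D=∅]
step 20: [S=[8] | E=∅ | C=∅ | D=∅]
→ final value 8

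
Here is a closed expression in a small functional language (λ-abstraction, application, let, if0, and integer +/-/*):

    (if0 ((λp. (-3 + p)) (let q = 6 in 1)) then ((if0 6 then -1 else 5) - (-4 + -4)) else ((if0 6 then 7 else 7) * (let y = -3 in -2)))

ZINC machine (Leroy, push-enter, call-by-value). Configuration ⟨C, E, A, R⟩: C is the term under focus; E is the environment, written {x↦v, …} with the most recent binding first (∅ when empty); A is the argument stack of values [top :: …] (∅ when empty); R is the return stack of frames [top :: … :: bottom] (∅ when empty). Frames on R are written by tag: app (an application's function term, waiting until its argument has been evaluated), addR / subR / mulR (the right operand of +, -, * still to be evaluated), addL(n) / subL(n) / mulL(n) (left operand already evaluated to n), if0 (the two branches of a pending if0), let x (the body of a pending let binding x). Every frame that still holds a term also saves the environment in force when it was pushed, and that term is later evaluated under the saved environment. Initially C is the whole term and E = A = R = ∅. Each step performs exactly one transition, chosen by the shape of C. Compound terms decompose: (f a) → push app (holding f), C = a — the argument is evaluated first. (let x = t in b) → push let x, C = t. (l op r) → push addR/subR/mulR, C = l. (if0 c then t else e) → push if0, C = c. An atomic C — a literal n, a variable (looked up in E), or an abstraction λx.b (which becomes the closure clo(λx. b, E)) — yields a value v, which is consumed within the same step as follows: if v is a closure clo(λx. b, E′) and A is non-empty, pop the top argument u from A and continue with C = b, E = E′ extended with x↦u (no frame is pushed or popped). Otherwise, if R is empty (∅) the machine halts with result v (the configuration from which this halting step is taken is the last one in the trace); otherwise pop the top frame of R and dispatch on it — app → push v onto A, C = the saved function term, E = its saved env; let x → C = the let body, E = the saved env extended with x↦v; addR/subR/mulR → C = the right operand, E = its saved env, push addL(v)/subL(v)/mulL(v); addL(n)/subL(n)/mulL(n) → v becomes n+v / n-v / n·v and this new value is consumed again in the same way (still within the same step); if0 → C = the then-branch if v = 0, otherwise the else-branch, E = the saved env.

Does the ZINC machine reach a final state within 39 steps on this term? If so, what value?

Answer: -14

Machine steps:
0. <C=(if0 ((λp. (-3 + p)) (let q = 6 in 1)) then ((if0 6 then -1 else 5) - (-4 + -4)) else ((if0 6 then 7 else 7) * (let y = -3 in -2))), E=∅, A=∅, R=∅>
1. <C=((λp. (-3 + p)) (let q = 6 in 1)), E=∅, A=∅, R=[if0]>
2. <C=(let q = 6 in 1), E=∅, A=∅, R=[app :: if0]>
3. <C=6, E=∅, A=∅, R=[let q :: app :: if0]>
4. <C=1, E={q↦6}, A=∅, R=[app :: if0]>
5. <C=(λp. (-3 + p)), E=∅, A=[1], R=[if0]>
6. <C=(-3 + p), E={p↦1}, A=∅, R=[if0]>
7. <C=-3, E={p↦1}, A=∅, R=[addR :: if0]>
8. <C=p, E={p↦1}, A=∅, R=[addL(-3) :: if0]>
9. <C=((if0 6 then 7 else 7) * (let y = -3 in -2)), E=∅, A=∅, R=∅>
10. <C=(if0 6 then 7 else 7), E=∅, A=∅, R=[mulR]>
11. <C=6, E=∅, A=∅, R=[if0 :: mulR]>
12. <C=7, E=∅, A=∅, R=[mulR]>
13. <C=(let y = -3 in -2), E=∅, A=∅, R=[mulL(7)]>
14. <C=-3, E=∅, A=∅, R=[let y :: mulL(7)]>
15. <C=-2, E={y↦-3}, A=∅, R=[mulL(7)]>
→ final value -14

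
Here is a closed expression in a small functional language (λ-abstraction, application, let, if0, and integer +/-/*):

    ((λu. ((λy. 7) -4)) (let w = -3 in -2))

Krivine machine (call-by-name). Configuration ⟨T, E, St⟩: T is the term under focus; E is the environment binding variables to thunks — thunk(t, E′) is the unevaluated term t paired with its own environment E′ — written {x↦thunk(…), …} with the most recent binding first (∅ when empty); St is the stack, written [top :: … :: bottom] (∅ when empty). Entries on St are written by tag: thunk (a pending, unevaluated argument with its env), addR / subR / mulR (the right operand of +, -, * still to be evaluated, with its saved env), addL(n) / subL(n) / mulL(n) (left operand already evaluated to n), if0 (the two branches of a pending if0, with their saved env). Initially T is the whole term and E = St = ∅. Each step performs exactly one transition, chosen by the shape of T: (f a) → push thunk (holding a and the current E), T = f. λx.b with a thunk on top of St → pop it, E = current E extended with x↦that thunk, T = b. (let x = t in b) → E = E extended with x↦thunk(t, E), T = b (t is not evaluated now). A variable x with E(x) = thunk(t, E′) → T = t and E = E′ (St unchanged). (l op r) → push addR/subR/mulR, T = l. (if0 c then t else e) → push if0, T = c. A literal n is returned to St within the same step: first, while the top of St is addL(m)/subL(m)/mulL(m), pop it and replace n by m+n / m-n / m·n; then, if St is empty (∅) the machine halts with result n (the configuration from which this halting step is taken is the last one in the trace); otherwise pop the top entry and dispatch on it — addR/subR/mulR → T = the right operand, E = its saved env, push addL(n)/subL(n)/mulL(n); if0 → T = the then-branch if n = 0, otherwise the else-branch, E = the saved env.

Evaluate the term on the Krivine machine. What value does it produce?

Answer: 7

Machine steps:
step 0: [T=((λu. ((λy. 7) -4)) (let w = -3 in -2)) | E=∅ | St=∅]
step 1: [T=(λu. ((λy. 7) -4)) | E=∅ | St=[thunk]]
step 2: [T=((λy. 7) -4) | E={u↦thunk((let w = -3 in -2), ∅)} | St=∅]
step 3: [T=(λy. 7) | E={u↦thunk((let w = -3 in -2), ∅)} | St=[thunk]]
step 4: [T=7 | E={y↦thunk(-4, {u↦thunk((let w = -3 in -2), ∅)}), u↦thunk((let w = -3 in -2), ∅)} | St=∅]
→ final value 7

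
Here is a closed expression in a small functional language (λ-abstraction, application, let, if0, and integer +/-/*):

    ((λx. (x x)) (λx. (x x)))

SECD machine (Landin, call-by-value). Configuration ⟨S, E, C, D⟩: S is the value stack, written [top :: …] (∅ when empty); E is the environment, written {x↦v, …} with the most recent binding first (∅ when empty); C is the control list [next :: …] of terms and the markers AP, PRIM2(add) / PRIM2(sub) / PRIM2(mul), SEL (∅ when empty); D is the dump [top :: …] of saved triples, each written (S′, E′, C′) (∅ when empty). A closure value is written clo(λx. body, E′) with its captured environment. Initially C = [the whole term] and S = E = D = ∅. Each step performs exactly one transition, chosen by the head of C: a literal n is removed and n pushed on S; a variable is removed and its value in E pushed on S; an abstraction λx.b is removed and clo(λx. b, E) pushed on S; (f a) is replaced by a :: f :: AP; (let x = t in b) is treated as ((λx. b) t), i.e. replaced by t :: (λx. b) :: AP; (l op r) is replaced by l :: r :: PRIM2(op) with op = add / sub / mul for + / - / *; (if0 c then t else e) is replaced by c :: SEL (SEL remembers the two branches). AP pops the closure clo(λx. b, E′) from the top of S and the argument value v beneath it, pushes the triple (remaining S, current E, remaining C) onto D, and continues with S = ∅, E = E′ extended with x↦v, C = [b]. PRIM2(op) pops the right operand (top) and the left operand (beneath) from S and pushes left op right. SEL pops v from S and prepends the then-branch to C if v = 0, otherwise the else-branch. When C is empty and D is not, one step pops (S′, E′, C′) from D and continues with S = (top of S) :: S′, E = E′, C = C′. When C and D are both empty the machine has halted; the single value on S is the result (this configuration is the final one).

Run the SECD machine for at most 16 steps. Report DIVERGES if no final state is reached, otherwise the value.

0. [S=∅ | E=∅ | C=[((λx. (x x)) (λx. (x x)))] | D=∅]
1. [S=∅ | E=∅ | C=[(λx. (x x)) :: (λx. (x x)) :: AP] | D=∅]
2. [S=[clo(λx. (x x), ∅)] | E=∅ | C=[(λx. (x x)) :: AP] | D=∅]
3. [S=[clo(λx. (x x), ∅) :: clo(λx. (x x), ∅)] | E=∅ | C=[AP] | D=∅]
4. [S=∅ | E={x↦clo(λx. (x x), ∅)} | C=[(x x)] | D=[(∅, ∅, ∅)]]
5. [S=∅ | E={x↦clo(λx. (x x), ∅)} | C=[x :: x :: AP] | D=[(∅, ∅, ∅)]]
6. [S=[clo(λx. (x x), ∅)] | E={x↦clo(λx. (x x), ∅)} | C=[x :: AP] | D=[(∅, ∅, ∅)]]
7. [S=[clo(λx. (x x), ∅) :: clo(λx. (x x), ∅)] | E={x↦clo(λx. (x x), ∅)} | C=[AP] | D=[(∅, ∅, ∅)]]
8. [S=∅ | E={x↦clo(λx. (x x), ∅)} | C=[(x x)] | D=[(∅, {x↦clo(λx. (x x), ∅)}, ∅) :: (∅, ∅, ∅)]]
9. [S=∅ | E={x↦clo(λx. (x x), ∅)} | C=[x :: x :: AP] | D=[(∅, {x↦clo(λx. (x x), ∅)}, ∅) :: (∅, ∅, ∅)]]
10. [S=[clo(λx. (x x), ∅)] | E={x↦clo(λx. (x x), ∅)} | C=[x :: AP] | D=[(∅, {x↦clo(λx. (x x), ∅)}, ∅) :: (∅, ∅, ∅)]]
11. [S=[clo(λx. (x x), ∅) :: clo(λx. (x x), ∅)] | E={x↦clo(λx. (x x), ∅)} | C=[AP] | D=[(∅, {x↦clo(λx. (x x), ∅)}, ∅) :: (∅, ∅, ∅)]]
12. [S=∅ | E={x↦clo(λx. (x x), ∅)} | C=[(x x)] | D=[(∅, {x↦clo(λx. (x x), ∅)}, ∅) :: (∅, {x↦clo(λx. (x x), ∅)}, ∅) :: (∅, ∅, ∅)]]
13. [S=∅ | E={x↦clo(λx. (x x), ∅)} | C=[x :: x :: AP] | D=[(∅, {x↦clo(λx. (x x), ∅)}, ∅) :: (∅, {x↦clo(λx. (x x), ∅)}, ∅) :: (∅, ∅, ∅)]]
14. [S=[clo(λx. (x x), ∅)] | E={x↦clo(λx. (x x), ∅)} | C=[x :: AP] | D=[(∅, {x↦clo(λx. (x x), ∅)}, ∅) :: (∅, {x↦clo(λx. (x x), ∅)}, ∅) :: (∅, ∅, ∅)]]
15. [S=[clo(λx. (x x), ∅) :: clo(λx. (x x), ∅)] | E={x↦clo(λx. (x x), ∅)} | C=[AP] | D=[(∅, {x↦clo(λx. (x x), ∅)}, ∅) :: (∅, {x↦clo(λx. (x x), ∅)}, ∅) :: (∅, ∅, ∅)]]
16. [S=∅ | E={x↦clo(λx. (x x), ∅)} | C=[(x x)] | D=[(∅, {x↦clo(λx. (x x), ∅)}, ∅) :: (∅, {x↦clo(λx. (x x), ∅)}, ∅) :: (∅, {x↦clo(λx. (x x), ∅)}, ∅) :: (∅, ∅, ∅)]]
→ 16 transitions taken and the configuration is still not final: no result within 16 steps

Answer: DIVERGES (no final state within 16 steps)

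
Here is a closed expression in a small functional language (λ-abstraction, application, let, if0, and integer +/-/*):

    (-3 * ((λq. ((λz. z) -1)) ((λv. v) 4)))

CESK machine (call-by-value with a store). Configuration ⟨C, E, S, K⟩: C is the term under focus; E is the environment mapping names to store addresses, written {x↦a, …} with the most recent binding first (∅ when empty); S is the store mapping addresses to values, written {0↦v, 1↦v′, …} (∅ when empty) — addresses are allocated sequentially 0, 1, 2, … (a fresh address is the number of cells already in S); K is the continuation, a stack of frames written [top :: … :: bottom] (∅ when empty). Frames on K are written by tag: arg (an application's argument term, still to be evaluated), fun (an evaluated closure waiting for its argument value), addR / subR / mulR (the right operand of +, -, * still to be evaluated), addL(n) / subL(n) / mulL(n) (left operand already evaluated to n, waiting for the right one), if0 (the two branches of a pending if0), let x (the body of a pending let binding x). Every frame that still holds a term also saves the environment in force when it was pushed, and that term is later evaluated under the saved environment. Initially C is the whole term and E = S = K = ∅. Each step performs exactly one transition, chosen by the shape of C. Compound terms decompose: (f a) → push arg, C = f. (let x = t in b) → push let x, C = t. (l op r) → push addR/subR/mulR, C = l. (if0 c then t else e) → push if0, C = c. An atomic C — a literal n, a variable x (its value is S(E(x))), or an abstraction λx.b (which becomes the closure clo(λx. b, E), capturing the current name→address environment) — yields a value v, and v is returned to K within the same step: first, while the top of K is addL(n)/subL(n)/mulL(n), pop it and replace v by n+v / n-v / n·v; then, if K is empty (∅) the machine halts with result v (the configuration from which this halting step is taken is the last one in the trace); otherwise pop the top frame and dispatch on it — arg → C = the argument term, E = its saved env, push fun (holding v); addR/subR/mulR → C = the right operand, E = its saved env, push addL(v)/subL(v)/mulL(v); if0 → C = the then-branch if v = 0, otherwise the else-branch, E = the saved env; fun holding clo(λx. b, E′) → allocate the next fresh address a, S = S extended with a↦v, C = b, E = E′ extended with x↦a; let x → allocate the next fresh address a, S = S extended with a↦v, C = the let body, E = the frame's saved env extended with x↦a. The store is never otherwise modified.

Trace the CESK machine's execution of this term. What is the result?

Answer: 3

Derivation:
0. [C=(-3 * ((λq. ((λz. z) -1)) ((λv. v) 4))) | E=∅ | S=∅ | K=∅]
1. [C=-3 | E=∅ | S=∅ | K=[mulR]]
2. [C=((λq. ((λz. z) -1)) ((λv. v) 4)) | E=∅ | S=∅ | K=[mulL(-3)]]
3. [C=(λq. ((λz. z) -1)) | E=∅ | S=∅ | K=[arg :: mulL(-3)]]
4. [C=((λv. v) 4) | E=∅ | S=∅ | K=[fun :: mulL(-3)]]
5. [C=(λv. v) | E=∅ | S=∅ | K=[arg :: fun :: mulL(-3)]]
6. [C=4 | E=∅ | S=∅ | K=[fun :: fun :: mulL(-3)]]
7. [C=v | E={v↦0} | S={0↦4} | K=[fun :: mulL(-3)]]
8. [C=((λz. z) -1) | E={q↦1} | S={0↦4, 1↦4} | K=[mulL(-3)]]
9. [C=(λz. z) | E={q↦1} | S={0↦4, 1↦4} | K=[arg :: mulL(-3)]]
10. [C=-1 | E={q↦1} | S={0↦4, 1↦4} | K=[fun :: mulL(-3)]]
11. [C=z | E={z↦2, q↦1} | S={0↦4, 1↦4, 2↦-1} | K=[mulL(-3)]]
→ final value 3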